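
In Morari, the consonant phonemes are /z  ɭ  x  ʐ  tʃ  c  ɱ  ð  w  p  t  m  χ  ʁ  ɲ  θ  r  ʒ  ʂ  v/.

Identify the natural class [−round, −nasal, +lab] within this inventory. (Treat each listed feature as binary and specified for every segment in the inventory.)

Checking each segment against [−round], [−nasal], [+labial]: /p/ (voiceless bilabial stop), /v/ (voiced labiodental fricative) satisfy every feature; every other segment in the inventory fails at least one.

p, v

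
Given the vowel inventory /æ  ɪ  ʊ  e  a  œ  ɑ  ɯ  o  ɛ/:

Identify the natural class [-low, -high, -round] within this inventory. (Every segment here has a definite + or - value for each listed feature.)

e, ɛ

Eliminate segments failing any feature: /æ, a, ɑ/ are [+low]; /ɪ, ʊ, ɯ/ are [+high]; /œ, o/ are [+round]. The remaining /e, ɛ/ satisfy [-low], [-high], [-round].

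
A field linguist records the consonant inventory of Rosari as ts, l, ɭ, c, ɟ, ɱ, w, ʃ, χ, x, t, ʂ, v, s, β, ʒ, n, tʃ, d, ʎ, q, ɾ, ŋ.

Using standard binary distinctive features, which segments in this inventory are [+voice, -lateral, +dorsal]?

ɟ, w, ŋ

The [+voice] segments are /l, ɭ, ɟ, ɱ, w, v, β, ʒ, n, d, ʎ, ɾ, ŋ/.
Intersecting with [-lateral] gives /ɟ, ɱ, w, v, β, ʒ, n, d, ɾ, ŋ/.
Intersecting with [+dorsal] leaves /ɟ, w, ŋ/.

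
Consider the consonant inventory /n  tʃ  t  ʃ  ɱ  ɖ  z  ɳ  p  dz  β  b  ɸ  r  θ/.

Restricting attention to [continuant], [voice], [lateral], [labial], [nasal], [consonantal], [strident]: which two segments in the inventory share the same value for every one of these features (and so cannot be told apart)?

/ɳ/ (retroflex nasal) and /n/ (alveolar nasal) are both [−continuant], [+voice], [−lateral], [−labial], [+nasal], [+consonantal], [−strident], so none of the listed features separates them. (They do differ in [anterior], which is not among the given features.) Every other pair in the inventory differs on at least one listed feature.

ɳ, n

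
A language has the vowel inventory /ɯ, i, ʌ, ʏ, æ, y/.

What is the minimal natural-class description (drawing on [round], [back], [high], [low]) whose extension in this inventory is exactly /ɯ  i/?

The class [+high], [-round] has exactly /ɯ, i/ as its extension in this inventory. No smaller conjunction from the listed features achieves this: [-round] alone would also admit /ʌ, æ/; [+high] alone would also admit /ʏ, y/; and checking the remaining single features turns up none with this extension.

[+high, -round]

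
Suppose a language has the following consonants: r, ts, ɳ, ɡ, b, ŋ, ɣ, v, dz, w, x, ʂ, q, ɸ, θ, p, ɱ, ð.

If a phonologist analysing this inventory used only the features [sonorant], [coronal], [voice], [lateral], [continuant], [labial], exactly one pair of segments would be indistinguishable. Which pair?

/θ/ (voiceless dental fricative) and /ʂ/ (voiceless retroflex fricative) are both [−sonorant], [+coronal], [−voice], [−lateral], [+continuant], [−labial], so none of the listed features separates them. (They do differ in [strident], [anterior] and [distributed], which are not among the given features.) Every other pair in the inventory differs on at least one listed feature.

θ, ʂ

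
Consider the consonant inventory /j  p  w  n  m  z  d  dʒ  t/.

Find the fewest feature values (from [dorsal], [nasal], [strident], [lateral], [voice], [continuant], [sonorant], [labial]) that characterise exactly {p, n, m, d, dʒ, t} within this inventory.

[−continuant]

/p, n, m, d, dʒ, t/ are exactly the [−continuant] segments in the inventory, so a single feature suffices.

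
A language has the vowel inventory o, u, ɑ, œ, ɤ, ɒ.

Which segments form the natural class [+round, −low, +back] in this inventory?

Eliminate segments failing any feature: /ɑ, ɤ/ are [−round]; /œ/ is [−back]; /ɒ/ is [+low]. The remaining /o, u/ satisfy [+round], [−low], [+back].

o, u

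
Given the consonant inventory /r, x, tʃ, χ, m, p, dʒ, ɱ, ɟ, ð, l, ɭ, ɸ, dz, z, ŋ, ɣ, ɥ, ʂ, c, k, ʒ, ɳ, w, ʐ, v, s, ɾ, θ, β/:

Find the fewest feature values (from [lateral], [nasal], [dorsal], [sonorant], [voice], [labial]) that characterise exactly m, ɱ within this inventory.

Every target segment is [+nasal], [+labial]; each remaining inventory member fails at least one of these. Each conjunct is needed — [+labial] alone would also admit /p, ɸ, ɥ, w, …/; [+nasal] alone would also admit /ŋ, ɳ/ — and no other single listed feature has exactly this extension, so two is the minimum.

[+nasal, +labial]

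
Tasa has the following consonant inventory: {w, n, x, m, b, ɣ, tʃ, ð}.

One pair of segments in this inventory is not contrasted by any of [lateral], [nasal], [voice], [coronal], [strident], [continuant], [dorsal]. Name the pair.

Both /ɣ/ and /w/ are [−lateral], [−nasal], [+voice], [−coronal], [−strident], [+continuant], [+dorsal]. Since the list omits [sonorant], [labial] and [round] — which do distinguish the voiced velar fricative from the labial-velar glide — this pair collapses; all other pairs remain distinct.

ɣ, w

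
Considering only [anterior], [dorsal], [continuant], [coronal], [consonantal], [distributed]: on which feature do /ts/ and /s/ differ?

/ts/ is the voiceless alveolar affricate and /s/ is the voiceless alveolar fricative. Both are [+anterior], [−dorsal], [+coronal], [+consonantal], [−distributed]. /ts/ is [−continuant] while /s/ is [+continuant], so the distinguishing feature is [continuant].

[continuant]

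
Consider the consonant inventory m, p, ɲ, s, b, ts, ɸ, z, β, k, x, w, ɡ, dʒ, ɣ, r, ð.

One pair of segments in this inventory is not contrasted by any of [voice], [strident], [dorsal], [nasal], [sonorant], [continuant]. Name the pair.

β, ð

On the given features, /β/ and /ð/ have an identical profile: [+voice], [-strident], [-dorsal], [-nasal], [-sonorant], [+continuant]. No other two segments in the inventory coincide on all 6 features. (They do differ in [labial] and [coronal], which are not among the given features.)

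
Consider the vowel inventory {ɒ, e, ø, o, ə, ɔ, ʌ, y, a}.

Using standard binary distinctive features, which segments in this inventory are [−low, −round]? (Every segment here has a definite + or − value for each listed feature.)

Eliminate segments failing any feature: /ɒ, a/ are [+low]; /ø, o, ɔ, y/ are [+round]. The remaining /e, ə, ʌ/ satisfy [−low], [−round].

e, ə, ʌ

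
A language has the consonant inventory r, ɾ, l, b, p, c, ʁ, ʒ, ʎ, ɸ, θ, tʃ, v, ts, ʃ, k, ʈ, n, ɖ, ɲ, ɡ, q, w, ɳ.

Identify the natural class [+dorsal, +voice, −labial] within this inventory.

Checking each segment against [+dorsal], [+voice], [−labial]: /ʁ/ (voiced uvular fricative), /ʎ/ (palatal lateral approximant), /ɲ/ (palatal nasal), /ɡ/ (voiced velar stop) satisfy every feature; every other segment in the inventory fails at least one.

ʁ, ʎ, ɲ, ɡ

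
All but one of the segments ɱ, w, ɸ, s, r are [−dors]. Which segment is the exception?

w

/ɸ, ɱ, r, s/ are all [−dorsal]; /w/ (labial-velar glide) is [+dorsal].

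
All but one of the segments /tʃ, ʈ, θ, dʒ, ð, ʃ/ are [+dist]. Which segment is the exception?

ʈ

Every segment except /ʈ/ is [+distributed]. /ʈ/ (voiceless retroflex stop) is [−distributed], so it is the exception.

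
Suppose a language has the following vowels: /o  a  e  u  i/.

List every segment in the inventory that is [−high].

The feature [high] marks segments produced with the tongue body raised. In this inventory /o, a, e/ lack that property, so they are [−high]; /u, i/ are [+high].

o, a, e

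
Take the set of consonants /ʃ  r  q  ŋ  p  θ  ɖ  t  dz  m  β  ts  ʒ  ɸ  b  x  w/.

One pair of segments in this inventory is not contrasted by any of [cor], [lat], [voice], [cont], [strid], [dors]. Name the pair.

On the given features, /m/ and /b/ have an identical profile: [-coronal], [-lateral], [+voice], [-continuant], [-strident], [-dorsal]. No other two segments in the inventory coincide on all 6 features. (They do differ in [sonorant] and [nasal], which are not among the given features.)

m, b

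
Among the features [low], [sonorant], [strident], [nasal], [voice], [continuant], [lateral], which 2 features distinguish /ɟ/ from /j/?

[sonorant], [continuant]

/ɟ/ is the voiced palatal stop and /j/ is the palatal glide. Both are [−low], [−strident], [−nasal], [+voice], [−lateral]. /ɟ/ is [−sonorant] while /j/ is [+sonorant]; /ɟ/ is [−continuant] while /j/ is [+continuant], so the distinguishing features are [sonorant], [continuant].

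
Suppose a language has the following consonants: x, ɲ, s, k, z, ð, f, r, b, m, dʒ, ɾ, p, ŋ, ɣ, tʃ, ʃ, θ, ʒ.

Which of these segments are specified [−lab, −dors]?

s, z, ð, r, dʒ, ɾ, tʃ, ʃ, θ, ʒ

Among the inventory, the [−labial] segments are /x, ɲ, s, k, z, ð, r, dʒ, ɾ, ŋ, ɣ, tʃ, ʃ, θ, ʒ/.
Within that set, [−dorsal] leaves /s, z, ð, r, dʒ, ɾ, tʃ, ʃ, θ, ʒ/.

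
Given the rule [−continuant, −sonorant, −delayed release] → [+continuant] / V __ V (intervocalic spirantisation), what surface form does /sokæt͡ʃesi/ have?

Only /k/ occurs between two vowels (/o/ __ /æ/) and matches the structural description. It is a voiceless velar stop, so [−continuant, −sonorant, −delayed release] holds; changing it to [+continuant] with all other features held fixed yields /x/ (voiceless velar fricative). No other segment meets both the structural description and the environment, so the output is [soxæt͡ʃesi].

[soxæt͡ʃesi]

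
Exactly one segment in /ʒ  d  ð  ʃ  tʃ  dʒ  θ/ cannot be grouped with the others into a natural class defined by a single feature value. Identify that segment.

/tʃ, ʒ, ʃ, ð, dʒ, θ/ are all [+distributed], but /d/ (voiced alveolar stop) is [−distributed]. No other single segment can be removed to leave a set sharing one feature value that the removed segment lacks, so /d/ is the odd one out.

d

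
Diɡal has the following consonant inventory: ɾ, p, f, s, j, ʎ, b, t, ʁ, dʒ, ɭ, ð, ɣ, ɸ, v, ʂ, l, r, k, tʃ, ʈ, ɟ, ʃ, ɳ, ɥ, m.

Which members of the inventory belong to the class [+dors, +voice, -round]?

The [+dorsal] segments are /j, ʎ, ʁ, ɣ, k, ɟ, ɥ/.
Within that set, [+voice] gives /j, ʎ, ʁ, ɣ, ɟ, ɥ/.
Among these, [-round] leaves /j, ʎ, ʁ, ɣ, ɟ/.

j, ʎ, ʁ, ɣ, ɟ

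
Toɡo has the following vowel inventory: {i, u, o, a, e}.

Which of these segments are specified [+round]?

The feature [round] marks segments produced with lip rounding. In this inventory /u, o/ have that property, so they are [+round]; /i, a, e/ are [-round].

u, o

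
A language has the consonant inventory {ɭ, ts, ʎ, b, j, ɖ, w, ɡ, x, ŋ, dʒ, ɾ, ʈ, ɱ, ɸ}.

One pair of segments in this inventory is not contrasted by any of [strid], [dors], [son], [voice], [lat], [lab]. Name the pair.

Both /ŋ/ and /j/ are [−strident], [+dorsal], [+sonorant], [+voice], [−lateral], [−labial]. Since the list omits [nasal], [continuant] and [back] — which do distinguish the velar nasal from the palatal glide — this pair collapses; all other pairs remain distinct.

ŋ, j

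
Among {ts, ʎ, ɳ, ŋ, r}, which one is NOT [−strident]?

ts

Every segment except /ts/ is [−strident]. /ts/ (voiceless alveolar affricate) is [+strident], so it is the exception.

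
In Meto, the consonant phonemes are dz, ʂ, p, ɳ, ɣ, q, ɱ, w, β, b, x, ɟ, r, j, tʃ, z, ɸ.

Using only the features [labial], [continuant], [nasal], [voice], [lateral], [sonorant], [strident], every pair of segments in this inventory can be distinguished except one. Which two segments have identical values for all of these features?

j, r

/j/ (palatal glide) and /r/ (alveolar trill) are both [-labial], [+continuant], [-nasal], [+voice], [-lateral], [+sonorant], [-strident], so none of the listed features separates them. (They do differ in [dorsal], which is not among the given features.) Every other pair in the inventory differs on at least one listed feature.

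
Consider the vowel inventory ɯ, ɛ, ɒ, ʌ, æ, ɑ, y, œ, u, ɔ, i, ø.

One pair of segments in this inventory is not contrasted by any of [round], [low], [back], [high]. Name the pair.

On the given features, /ø/ and /œ/ have an identical profile: [+round], [−low], [−back], [−high]. No other two segments in the inventory coincide on all 4 features. (They do differ in [tense], which is not among the given features.)

ø, œ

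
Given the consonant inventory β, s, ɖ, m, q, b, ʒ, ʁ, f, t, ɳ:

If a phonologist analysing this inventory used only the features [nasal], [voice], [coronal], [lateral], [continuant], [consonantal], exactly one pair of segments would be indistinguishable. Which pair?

ʁ, β

Both /ʁ/ and /β/ are [-nasal], [+voice], [-coronal], [-lateral], [+continuant], [+consonantal]. Since the list omits [labial] and [dorsal] — which do distinguish the voiced uvular fricative from the voiced bilabial fricative — this pair collapses; all other pairs remain distinct.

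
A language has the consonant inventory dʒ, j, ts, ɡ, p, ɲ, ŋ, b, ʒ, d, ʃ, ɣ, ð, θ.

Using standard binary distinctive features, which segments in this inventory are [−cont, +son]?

ɲ, ŋ

Eliminate segments failing any feature: /dʒ, ts, ɡ, p, b, d/ are [−sonorant]; /j, ʒ, ʃ, ɣ, ð, θ/ are [+continuant]. The remaining /ɲ, ŋ/ satisfy [−continuant], [+sonorant].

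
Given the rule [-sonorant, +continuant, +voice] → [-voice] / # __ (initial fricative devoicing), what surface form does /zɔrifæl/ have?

The only segment in the rule's environment that also matches [-sonorant, +continuant, +voice] is /z/. Applying [-voice] turns the voiced alveolar fricative into /s/ (voiceless alveolar fricative), giving [sɔrifæl].

[sɔrifæl]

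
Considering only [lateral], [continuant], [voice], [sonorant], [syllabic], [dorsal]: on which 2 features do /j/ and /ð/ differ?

[sonorant], [dorsal]

/j/ (palatal glide) and /ð/ (voiced dental fricative) agree on [−lateral], [+continuant], [+voice], [−syllabic]. They differ on [sonorant] (/j/ [+], /ð/ [−]), [dorsal] (/j/ [+], /ð/ [−]).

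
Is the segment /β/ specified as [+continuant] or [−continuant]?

[+continuant]

/β/ is the voiced bilabial fricative. The feature [continuant] marks segments produced without complete oral closure; /β/ has this property, so it is [+continuant].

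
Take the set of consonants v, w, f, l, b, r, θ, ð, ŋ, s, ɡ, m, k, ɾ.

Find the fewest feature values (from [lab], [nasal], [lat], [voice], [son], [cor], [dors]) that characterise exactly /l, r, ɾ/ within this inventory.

Every target segment is [+sonorant], [+coronal]; each remaining inventory member fails at least one of these. Each conjunct is needed — [+coronal] alone would also admit /θ, ð, s/; [+sonorant] alone would also admit /w, ŋ, m/ — and no other single listed feature has exactly this extension, so two is the minimum.

[+son, +cor]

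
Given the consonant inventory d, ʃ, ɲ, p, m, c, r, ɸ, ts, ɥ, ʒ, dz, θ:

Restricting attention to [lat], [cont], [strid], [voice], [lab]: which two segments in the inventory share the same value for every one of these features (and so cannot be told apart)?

d, ɲ

On the given features, /d/ and /ɲ/ have an identical profile: [-lateral], [-continuant], [-strident], [+voice], [-labial]. No other two segments in the inventory coincide on all 5 features. (They do differ in [sonorant], [nasal] and [dorsal], which are not among the given features.)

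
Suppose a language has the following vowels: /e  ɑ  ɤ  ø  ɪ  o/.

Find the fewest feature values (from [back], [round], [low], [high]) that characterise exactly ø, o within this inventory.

The target set is precisely the extension of [+round] in this inventory.

[+round]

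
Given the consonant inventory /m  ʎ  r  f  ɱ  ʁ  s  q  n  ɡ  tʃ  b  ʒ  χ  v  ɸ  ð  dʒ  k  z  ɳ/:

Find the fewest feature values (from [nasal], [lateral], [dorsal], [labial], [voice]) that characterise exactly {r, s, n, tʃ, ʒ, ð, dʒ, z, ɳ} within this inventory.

Every target segment is [−labial], [−dorsal]; each remaining inventory member fails at least one of these. Each conjunct is needed — [−dorsal] alone would also admit /m, f, ɱ, b, …/; [−labial] alone would also admit /ʎ, ʁ, q, ɡ, …/ — and no other single listed feature has exactly this extension, so two is the minimum.

[−labial, −dorsal]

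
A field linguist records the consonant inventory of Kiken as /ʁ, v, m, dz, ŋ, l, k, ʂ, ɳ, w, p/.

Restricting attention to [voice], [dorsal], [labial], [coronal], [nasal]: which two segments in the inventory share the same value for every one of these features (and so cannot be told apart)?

/l/ (alveolar lateral approximant) and /dz/ (voiced alveolar affricate) are both [+voice], [-dorsal], [-labial], [+coronal], [-nasal], so none of the listed features separates them. (They do differ in [sonorant], [lateral] and [strident], which are not among the given features.) Every other pair in the inventory differs on at least one listed feature.

l, dz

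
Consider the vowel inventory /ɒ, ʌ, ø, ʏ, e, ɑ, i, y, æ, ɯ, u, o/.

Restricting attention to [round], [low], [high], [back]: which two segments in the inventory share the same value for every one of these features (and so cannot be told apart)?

ʏ, y

On the given features, /ʏ/ and /y/ have an identical profile: [+round], [−low], [+high], [−back]. No other two segments in the inventory coincide on all 4 features. (They do differ in [tense], which is not among the given features.)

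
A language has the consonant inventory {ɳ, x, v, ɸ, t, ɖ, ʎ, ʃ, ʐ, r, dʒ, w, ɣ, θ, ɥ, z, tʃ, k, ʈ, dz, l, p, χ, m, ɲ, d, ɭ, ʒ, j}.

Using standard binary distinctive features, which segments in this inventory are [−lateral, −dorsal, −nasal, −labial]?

Checking each segment against [−lateral], [−dorsal], [−nasal], [−labial]: /t/ (voiceless alveolar stop), /ɖ/ (voiced retroflex stop), /ʃ/ (voiceless postalveolar fricative), /ʐ/ (voiced retroflex fricative), /r/ (alveolar trill), /dʒ/ (voiced postalveolar affricate), among others, satisfy every feature; every other segment in the inventory fails at least one.

t, ɖ, ʃ, ʐ, r, dʒ, θ, z, tʃ, ʈ, dz, d, ʒ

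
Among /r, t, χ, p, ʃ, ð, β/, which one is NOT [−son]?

r

/r/ is the alveolar trill, which is [+sonorant]; the rest — /χ, ʃ, ð, p, t, β/ — are [−sonorant].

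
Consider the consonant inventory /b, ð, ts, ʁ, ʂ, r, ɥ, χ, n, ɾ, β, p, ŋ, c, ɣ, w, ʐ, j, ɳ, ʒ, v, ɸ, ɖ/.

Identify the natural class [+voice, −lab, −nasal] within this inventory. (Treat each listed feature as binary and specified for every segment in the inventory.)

Eliminate segments failing any feature: /b, ɥ, β, w, v/ are [+labial]; /ts, ʂ, χ, p, c, ɸ/ are [−voice]; /n, ŋ, ɳ/ are [+nasal]. The remaining /ð, ʁ, r, ɾ, ɣ, ʐ, j, ʒ, ɖ/ satisfy [+voice], [−labial], [−nasal].

ð, ʁ, r, ɾ, ɣ, ʐ, j, ʒ, ɖ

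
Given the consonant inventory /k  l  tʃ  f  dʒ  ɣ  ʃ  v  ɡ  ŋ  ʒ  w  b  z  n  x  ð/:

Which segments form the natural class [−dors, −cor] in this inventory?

f, v, b

First, the [−dorsal] segments are /l, tʃ, f, dʒ, ʃ, v, ʒ, b, z, n, ð/.
Intersecting with [−coronal] leaves /f, v, b/.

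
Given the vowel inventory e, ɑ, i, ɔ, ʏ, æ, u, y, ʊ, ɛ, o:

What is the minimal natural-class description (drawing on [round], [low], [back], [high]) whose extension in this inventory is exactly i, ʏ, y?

[+high, −back]

Every target segment is [+high], [−back]; each remaining inventory member fails at least one of these. Each conjunct is needed — [−back] alone would also admit /e, æ, ɛ/; [+high] alone would also admit /u, ʊ/ — and no other single listed feature has exactly this extension, so two is the minimum.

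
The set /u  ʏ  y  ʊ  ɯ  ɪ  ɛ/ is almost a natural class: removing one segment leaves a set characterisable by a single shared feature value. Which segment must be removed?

The remaining segments after removing /ɛ/ share [+high]; /ɛ/ (mid front unrounded lax vowel) is [−high]. For every other candidate removal, the leftover set fails to share any single feature value that the removed segment lacks.

ɛ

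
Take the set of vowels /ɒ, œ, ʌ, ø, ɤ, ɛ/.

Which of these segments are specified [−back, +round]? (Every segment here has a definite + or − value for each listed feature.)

œ, ø

Checking each segment against [−back], [+round]: /œ/ (mid front rounded lax vowel), /ø/ (mid front rounded tense vowel) satisfy every feature; every other segment in the inventory fails at least one.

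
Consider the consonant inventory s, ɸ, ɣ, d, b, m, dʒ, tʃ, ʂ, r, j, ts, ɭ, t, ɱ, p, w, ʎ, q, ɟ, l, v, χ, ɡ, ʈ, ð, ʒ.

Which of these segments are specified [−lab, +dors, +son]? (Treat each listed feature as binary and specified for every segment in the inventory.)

j, ʎ

Checking each segment against [−labial], [+dorsal], [+sonorant]: /j/ (palatal glide), /ʎ/ (palatal lateral approximant) satisfy every feature; every other segment in the inventory fails at least one.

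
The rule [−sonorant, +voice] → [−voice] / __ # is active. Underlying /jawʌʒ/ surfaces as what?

The only segment in the rule's environment that also matches [−sonorant, +voice] is /ʒ/. Applying [−voice] turns the voiced postalveolar fricative into /ʃ/ (voiceless postalveolar fricative), giving [jawʌʃ].

[jawʌʃ]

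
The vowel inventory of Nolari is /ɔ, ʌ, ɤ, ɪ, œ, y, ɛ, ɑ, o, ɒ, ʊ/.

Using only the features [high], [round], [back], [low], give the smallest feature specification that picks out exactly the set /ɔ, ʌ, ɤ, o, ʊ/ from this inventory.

[-low, +back]

The class [-low], [+back] has exactly /ɔ, ʌ, ɤ, o, ʊ/ as its extension in this inventory. No smaller conjunction from the listed features achieves this: [+back] alone would also admit /ɑ, ɒ/; [-low] alone would also admit /ɪ, œ, y, ɛ/; and checking the remaining single features turns up none with this extension.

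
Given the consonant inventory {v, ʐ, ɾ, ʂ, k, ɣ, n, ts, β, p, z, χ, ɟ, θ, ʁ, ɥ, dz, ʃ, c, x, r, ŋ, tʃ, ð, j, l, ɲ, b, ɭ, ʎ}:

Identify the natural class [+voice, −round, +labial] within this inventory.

The [+voice] segments are /v, ʐ, ɾ, ɣ, n, β, z, ɟ, ʁ, ɥ, dz, r, ŋ, ð, j, l, ɲ, b, ɭ, ʎ/.
Then [−round] gives /v, ʐ, ɾ, ɣ, n, β, z, ɟ, ʁ, dz, r, ŋ, ð, j, l, ɲ, b, ɭ, ʎ/.
Then [+labial] leaves /v, β, b/.

v, β, b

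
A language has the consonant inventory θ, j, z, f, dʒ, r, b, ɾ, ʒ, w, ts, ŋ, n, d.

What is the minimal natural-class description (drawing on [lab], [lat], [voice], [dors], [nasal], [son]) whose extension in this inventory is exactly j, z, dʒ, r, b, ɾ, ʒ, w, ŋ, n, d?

[+voice]

Every target segment is [+voice] and no other inventory member is, so one feature is enough.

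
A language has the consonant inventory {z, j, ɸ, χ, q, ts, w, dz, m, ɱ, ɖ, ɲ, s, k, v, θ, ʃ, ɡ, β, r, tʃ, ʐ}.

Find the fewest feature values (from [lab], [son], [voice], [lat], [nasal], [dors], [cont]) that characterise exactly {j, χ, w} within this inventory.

The class [+continuant], [+dorsal] has exactly /j, χ, w/ as its extension in this inventory. No smaller conjunction from the listed features achieves this: [+dorsal] alone would also admit /q, ɲ, k, ɡ/; [+continuant] alone would also admit /z, ɸ, s, v, …/; and checking the remaining single features turns up none with this extension.

[+cont, +dors]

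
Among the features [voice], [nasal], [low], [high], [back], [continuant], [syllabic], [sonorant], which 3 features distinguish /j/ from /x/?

The two segments share [-nasal], [-low], [+high], [+continuant], [-syllabic]. The only features from the list on which they differ: /j/ is [+sonorant] while /x/ is [-sonorant]; /j/ is [+voice] while /x/ is [-voice]; /j/ is [-back] while /x/ is [+back].

[sonorant], [voice], [back]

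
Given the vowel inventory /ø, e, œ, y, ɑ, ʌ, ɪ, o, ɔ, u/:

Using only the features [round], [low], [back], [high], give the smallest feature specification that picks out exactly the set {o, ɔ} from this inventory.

[−high, +back, +round]

/o, ɔ/ are all [−high], [+back], [+round], and no other segment in the inventory matches all three values. Dropping any one of them over-generates: [+back, +round] alone would also admit /u/; [−high, +round] alone would also admit /ø, œ/; [−high, +back] alone would also admit /ɑ, ʌ/. No other combination of two listed features picks out exactly this set either, so fewer than three features will not do.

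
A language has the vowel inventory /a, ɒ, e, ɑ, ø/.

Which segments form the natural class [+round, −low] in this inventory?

Checking each segment against [+round], [−low]: /ø/ (mid front rounded tense vowel) satisfies every feature; every other segment in the inventory fails at least one.

ø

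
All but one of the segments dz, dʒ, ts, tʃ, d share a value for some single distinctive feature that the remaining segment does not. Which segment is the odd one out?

d

The remaining segments after removing /d/ share [+delayed release]; /d/ (voiced alveolar stop) is [−delayed release]. For every other candidate removal, the leftover set fails to share any single feature value that the removed segment lacks.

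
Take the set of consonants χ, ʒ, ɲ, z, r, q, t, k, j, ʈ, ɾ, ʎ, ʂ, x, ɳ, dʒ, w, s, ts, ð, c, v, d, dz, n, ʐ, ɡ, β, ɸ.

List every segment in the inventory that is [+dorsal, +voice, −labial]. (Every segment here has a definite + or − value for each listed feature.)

Checking each segment against [+dorsal], [+voice], [−labial]: /ɲ/ (palatal nasal), /j/ (palatal glide), /ʎ/ (palatal lateral approximant), /ɡ/ (voiced velar stop) satisfy every feature; every other segment in the inventory fails at least one.

ɲ, j, ʎ, ɡ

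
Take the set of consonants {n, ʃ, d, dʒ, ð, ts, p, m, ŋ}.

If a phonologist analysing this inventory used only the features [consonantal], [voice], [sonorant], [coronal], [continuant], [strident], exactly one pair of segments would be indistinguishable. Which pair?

m, ŋ

On the given features, /m/ and /ŋ/ have an identical profile: [+consonantal], [+voice], [+sonorant], [−coronal], [−continuant], [−strident]. No other two segments in the inventory coincide on all 6 features. (They do differ in [labial] and [dorsal], which are not among the given features.)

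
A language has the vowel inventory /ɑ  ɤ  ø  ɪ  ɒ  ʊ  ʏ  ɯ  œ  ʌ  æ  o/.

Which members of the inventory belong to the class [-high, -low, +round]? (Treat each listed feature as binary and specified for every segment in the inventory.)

ø, œ, o

Eliminate segments failing any feature: /ɑ, ɒ, æ/ are [+low]; /ɤ, ʌ/ are [-round]; /ɪ, ʊ, ʏ, ɯ/ are [+high]. The remaining /ø, œ, o/ satisfy [-high], [-low], [+round].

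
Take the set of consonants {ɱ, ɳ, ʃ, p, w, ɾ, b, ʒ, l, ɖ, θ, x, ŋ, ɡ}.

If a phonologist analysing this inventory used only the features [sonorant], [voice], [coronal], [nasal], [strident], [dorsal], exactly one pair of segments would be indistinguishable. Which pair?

On the given features, /l/ and /ɾ/ have an identical profile: [+sonorant], [+voice], [+coronal], [−nasal], [−strident], [−dorsal]. No other two segments in the inventory coincide on all 6 features. (They do differ in [lateral], which is not among the given features.)

l, ɾ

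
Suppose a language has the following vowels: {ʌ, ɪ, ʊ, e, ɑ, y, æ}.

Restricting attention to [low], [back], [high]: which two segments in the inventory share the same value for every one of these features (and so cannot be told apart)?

y, ɪ

Both /y/ and /ɪ/ are [-low], [-back], [+high]. Since the list omits [labial], [round] and [tense] — which do distinguish the high front rounded tense vowel from the high front unrounded lax vowel — this pair collapses; all other pairs remain distinct.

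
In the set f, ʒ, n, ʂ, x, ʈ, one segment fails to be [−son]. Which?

Every segment except /n/ is [−sonorant]. /n/ (alveolar nasal) is [+sonorant], so it is the exception.

n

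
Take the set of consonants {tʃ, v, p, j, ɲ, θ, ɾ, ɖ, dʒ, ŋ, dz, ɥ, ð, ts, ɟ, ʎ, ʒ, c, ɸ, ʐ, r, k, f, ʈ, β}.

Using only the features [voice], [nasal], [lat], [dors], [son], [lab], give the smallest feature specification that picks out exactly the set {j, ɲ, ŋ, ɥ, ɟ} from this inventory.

The class [+voice], [-lateral], [+dorsal] has exactly /j, ɲ, ŋ, ɥ, ɟ/ as its extension in this inventory. No smaller conjunction from the listed features achieves this: [-lateral, +dorsal] alone would also admit /c, k/; [+voice, +dorsal] alone would also admit /ʎ/; [+voice, -lateral] alone would also admit /v, ɾ, ɖ, dʒ, …/; and checking the remaining two-feature bundles turns up none with this extension.

[+voice, -lat, +dors]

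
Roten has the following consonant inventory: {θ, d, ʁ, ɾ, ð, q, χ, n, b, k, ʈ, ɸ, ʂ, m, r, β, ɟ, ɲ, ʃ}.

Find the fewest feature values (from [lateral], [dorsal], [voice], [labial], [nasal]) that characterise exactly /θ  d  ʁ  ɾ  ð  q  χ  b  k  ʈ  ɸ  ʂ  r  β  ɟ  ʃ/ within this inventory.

[−nasal]

Every target segment is [−nasal] and no other inventory member is, so one feature is enough.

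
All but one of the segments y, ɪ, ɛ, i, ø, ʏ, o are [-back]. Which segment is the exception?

o

/o/ is the mid back rounded tense vowel, which is [+back]; the rest — /ø, ɛ, ʏ, y, ɪ, i/ — are [-back].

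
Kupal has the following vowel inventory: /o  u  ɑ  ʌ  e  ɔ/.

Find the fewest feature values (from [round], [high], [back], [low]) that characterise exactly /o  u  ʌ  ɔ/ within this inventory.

[-low, +back]

/o, u, ʌ, ɔ/ are all [-low], [+back], and no other segment in the inventory matches both values. Dropping any one of them over-generates: [+back] alone would also admit /ɑ/; [-low] alone would also admit /e/. No other single listed feature picks out exactly this set either, so fewer than two features will not do.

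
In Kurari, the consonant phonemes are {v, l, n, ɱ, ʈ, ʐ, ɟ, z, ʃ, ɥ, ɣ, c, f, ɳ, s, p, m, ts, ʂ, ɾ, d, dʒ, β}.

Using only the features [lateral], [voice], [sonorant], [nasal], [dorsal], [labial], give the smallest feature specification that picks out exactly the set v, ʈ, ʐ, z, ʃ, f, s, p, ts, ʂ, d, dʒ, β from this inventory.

The class [-sonorant], [-dorsal] has exactly /v, ʈ, ʐ, z, ʃ, f, s, p, ts, ʂ, d, dʒ, β/ as its extension in this inventory. No smaller conjunction from the listed features achieves this: [-dorsal] alone would also admit /l, n, ɱ, ɳ, …/; [-sonorant] alone would also admit /ɟ, ɣ, c/; and checking the remaining single features turns up none with this extension.

[-sonorant, -dorsal]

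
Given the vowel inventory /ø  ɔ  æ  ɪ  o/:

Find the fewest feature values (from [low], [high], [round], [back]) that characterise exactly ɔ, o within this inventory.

Every target segment is [+back] and no other inventory member is, so one feature is enough.

[+back]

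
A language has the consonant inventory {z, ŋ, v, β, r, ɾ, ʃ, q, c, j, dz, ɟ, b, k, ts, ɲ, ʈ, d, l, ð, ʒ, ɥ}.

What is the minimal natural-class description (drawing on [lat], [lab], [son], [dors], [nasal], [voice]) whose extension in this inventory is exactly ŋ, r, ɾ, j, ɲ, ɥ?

Every target segment is [+sonorant], [-lateral]; each remaining inventory member fails at least one of these. Each conjunct is needed — [-lateral] alone would also admit /z, v, β, ʃ, …/; [+sonorant] alone would also admit /l/ — and no other single listed feature has exactly this extension, so two is the minimum.

[+son, -lat]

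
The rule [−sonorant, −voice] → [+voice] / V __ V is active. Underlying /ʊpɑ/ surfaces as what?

Only /p/ occurs between two vowels (/ʊ/ __ /ɑ/) and matches the structural description. It is a voiceless bilabial stop, so [−sonorant, −voice] holds; changing it to [+voice] with all other features held fixed yields /b/ (voiced bilabial stop). No other segment meets both the structural description and the environment, so the output is [ʊbɑ].

[ʊbɑ]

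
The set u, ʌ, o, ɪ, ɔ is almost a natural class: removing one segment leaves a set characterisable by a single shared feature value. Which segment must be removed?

ɪ

/u, ɔ, ʌ, o/ are all [+back], but /ɪ/ (high front unrounded lax vowel) is [-back]. No other single segment can be removed to leave a set sharing one feature value that the removed segment lacks, so /ɪ/ is the odd one out.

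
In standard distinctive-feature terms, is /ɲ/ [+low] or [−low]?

[−low]

As the palatal nasal, /ɲ/ is [−low].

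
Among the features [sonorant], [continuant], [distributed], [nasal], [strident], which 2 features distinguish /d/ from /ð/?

[continuant], [distributed]

/d/ is the voiced alveolar stop and /ð/ is the voiced dental fricative. Both are [-sonorant], [-nasal], [-strident]. /d/ is [-continuant] while /ð/ is [+continuant]; /d/ is [-distributed] while /ð/ is [+distributed], so the distinguishing features are [continuant], [distributed].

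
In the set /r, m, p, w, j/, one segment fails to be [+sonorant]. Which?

p

/j, m, w, r/ are all [+sonorant]; /p/ (voiceless bilabial stop) is [-sonorant].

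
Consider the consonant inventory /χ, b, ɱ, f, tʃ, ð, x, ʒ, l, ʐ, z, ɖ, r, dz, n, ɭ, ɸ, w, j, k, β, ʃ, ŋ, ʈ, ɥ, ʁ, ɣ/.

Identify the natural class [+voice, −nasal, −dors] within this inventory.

b, ð, ʒ, l, ʐ, z, ɖ, r, dz, ɭ, β

First, the [+voice] segments are /b, ɱ, ð, ʒ, l, ʐ, z, ɖ, r, dz, n, ɭ, w, j, β, ŋ, ɥ, ʁ, ɣ/.
Of those, [−nasal] gives /b, ð, ʒ, l, ʐ, z, ɖ, r, dz, ɭ, w, j, β, ɥ, ʁ, ɣ/.
Within that set, [−dorsal] leaves /b, ð, ʒ, l, ʐ, z, ɖ, r, dz, ɭ, β/.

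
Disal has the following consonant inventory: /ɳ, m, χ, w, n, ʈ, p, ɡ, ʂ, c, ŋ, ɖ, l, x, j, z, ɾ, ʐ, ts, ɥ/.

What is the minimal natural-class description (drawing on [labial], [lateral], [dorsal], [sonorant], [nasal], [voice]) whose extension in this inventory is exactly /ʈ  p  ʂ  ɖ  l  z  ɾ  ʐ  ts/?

[−nasal, −dorsal]

Every target segment is [−nasal], [−dorsal]; each remaining inventory member fails at least one of these. Each conjunct is needed — [−dorsal] alone would also admit /ɳ, m, n/; [−nasal] alone would also admit /χ, w, ɡ, c, …/ — and no other single listed feature has exactly this extension, so two is the minimum.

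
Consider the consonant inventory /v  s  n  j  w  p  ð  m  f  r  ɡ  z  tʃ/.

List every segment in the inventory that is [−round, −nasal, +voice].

Among the inventory, the [−round] segments are /v, s, n, j, p, ð, m, f, r, ɡ, z, tʃ/.
Within that set, [−nasal] gives /v, s, j, p, ð, f, r, ɡ, z, tʃ/.
Among these, [+voice] leaves /v, j, ð, r, ɡ, z/.

v, j, ð, r, ɡ, z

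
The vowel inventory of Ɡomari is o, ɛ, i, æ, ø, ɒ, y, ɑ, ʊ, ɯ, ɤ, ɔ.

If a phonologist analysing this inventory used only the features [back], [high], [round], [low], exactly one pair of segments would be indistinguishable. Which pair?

/ɔ/ (mid back rounded lax vowel) and /o/ (mid back rounded tense vowel) are both [+back], [−high], [+round], [−low], so none of the listed features separates them. (They do differ in [tense], which is not among the given features.) Every other pair in the inventory differs on at least one listed feature.

ɔ, o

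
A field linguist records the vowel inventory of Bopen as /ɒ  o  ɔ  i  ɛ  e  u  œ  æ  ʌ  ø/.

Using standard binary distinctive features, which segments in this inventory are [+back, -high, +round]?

ɒ, o, ɔ

Eliminate segments failing any feature: /i, ɛ, e, œ, æ, ø/ are [-back]; /u/ is [+high]; /ʌ/ is [-round]. The remaining /ɒ, o, ɔ/ satisfy [+back], [-high], [+round].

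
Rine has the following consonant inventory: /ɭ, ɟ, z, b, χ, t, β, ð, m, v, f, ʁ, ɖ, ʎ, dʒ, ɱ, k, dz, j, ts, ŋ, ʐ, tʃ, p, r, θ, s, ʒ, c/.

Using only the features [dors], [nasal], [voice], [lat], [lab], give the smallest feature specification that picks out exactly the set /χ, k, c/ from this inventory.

[-voice, +dors]

Every target segment is [-voice], [+dorsal]; each remaining inventory member fails at least one of these. Each conjunct is needed — [+dorsal] alone would also admit /ɟ, ʁ, ʎ, j, …/; [-voice] alone would also admit /t, f, ts, tʃ, …/ — and no other single listed feature has exactly this extension, so two is the minimum.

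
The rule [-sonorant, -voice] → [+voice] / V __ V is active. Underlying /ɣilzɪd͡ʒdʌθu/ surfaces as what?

The only segment in the rule's environment that also matches [-sonorant, -voice] is /θ/. Applying [+voice] turns the voiceless dental fricative into /ð/ (voiced dental fricative), giving [ɣilzɪd͡ʒdʌðu].

[ɣilzɪd͡ʒdʌðu]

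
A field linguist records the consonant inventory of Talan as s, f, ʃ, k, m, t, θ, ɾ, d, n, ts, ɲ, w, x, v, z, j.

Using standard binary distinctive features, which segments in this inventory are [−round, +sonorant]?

m, ɾ, n, ɲ, j

Among the inventory, the [−round] segments are /s, f, ʃ, k, m, t, θ, ɾ, d, n, ts, ɲ, x, v, z, j/.
Of those, [+sonorant] leaves /m, ɾ, n, ɲ, j/.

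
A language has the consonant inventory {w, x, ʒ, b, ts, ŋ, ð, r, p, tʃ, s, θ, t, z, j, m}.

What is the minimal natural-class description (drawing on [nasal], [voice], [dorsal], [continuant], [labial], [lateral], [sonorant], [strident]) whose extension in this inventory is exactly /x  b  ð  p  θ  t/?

[−sonorant, −strident]

The class [−sonorant], [−strident] has exactly /x, b, ð, p, θ, t/ as its extension in this inventory. No smaller conjunction from the listed features achieves this: [−strident] alone would also admit /w, ŋ, r, j, …/; [−sonorant] alone would also admit /ʒ, ts, tʃ, s, …/; and checking the remaining single features turns up none with this extension.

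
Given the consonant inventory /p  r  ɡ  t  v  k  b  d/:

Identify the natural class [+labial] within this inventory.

p, v, b

The feature [labial] marks segments articulated with one or both lips. In this inventory /p, v, b/ have that property, so they are [+labial]; /r, ɡ, t, k, d/ are [−labial].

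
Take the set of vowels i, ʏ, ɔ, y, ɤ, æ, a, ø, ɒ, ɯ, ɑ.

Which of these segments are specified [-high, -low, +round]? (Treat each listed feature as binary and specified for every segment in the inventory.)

ɔ, ø

Checking each segment against [-high], [-low], [+round]: /ɔ/ (mid back rounded lax vowel), /ø/ (mid front rounded tense vowel) satisfy every feature; every other segment in the inventory fails at least one.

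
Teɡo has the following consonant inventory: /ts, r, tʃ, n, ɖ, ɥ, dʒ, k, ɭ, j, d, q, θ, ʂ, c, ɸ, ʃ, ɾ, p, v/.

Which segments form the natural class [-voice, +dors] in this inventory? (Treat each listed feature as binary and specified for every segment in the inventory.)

Checking each segment against [-voice], [+dorsal]: /k/ (voiceless velar stop), /q/ (voiceless uvular stop), /c/ (voiceless palatal stop) satisfy every feature; every other segment in the inventory fails at least one.

k, q, c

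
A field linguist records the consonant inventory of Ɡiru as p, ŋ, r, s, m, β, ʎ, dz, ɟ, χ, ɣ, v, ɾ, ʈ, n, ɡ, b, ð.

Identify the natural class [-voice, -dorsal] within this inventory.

p, s, ʈ

Checking each segment against [-voice], [-dorsal]: /p/ (voiceless bilabial stop), /s/ (voiceless alveolar fricative), /ʈ/ (voiceless retroflex stop) satisfy every feature; every other segment in the inventory fails at least one.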